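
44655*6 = 267930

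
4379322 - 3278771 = 1100551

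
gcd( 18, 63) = 9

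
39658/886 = 44 + 337/443 = 44.76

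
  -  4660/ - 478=2330/239= 9.75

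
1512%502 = 6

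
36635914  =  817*44842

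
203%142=61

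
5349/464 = 5349/464= 11.53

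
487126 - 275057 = 212069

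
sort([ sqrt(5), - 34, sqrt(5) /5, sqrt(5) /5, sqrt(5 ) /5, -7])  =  [ - 34,  -  7, sqrt ( 5)/5,sqrt( 5)/5, sqrt(5 ) /5 , sqrt (5) ]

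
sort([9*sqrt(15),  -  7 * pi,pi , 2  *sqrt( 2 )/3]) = [ - 7*pi,2* sqrt( 2 ) /3,pi,9 * sqrt (15)]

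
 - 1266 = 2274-3540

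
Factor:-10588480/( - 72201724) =2^4*5^1  *  29^1*163^1*709^( - 1 )*3637^( -1) = 378160/2578633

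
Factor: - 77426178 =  - 2^1  *3^1*19^1*281^1*2417^1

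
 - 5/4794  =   - 5/4794 = - 0.00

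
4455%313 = 73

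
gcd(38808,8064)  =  504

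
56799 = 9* 6311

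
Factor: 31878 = 2^1*3^2  *7^1*11^1*23^1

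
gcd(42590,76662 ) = 8518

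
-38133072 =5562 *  ( - 6856)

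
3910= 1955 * 2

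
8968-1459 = 7509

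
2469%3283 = 2469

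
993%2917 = 993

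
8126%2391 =953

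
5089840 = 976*5215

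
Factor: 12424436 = 2^2 * 83^1*37423^1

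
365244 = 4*91311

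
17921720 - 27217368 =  - 9295648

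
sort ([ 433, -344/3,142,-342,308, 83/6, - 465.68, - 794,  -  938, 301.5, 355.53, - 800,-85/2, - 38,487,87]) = [-938, - 800, - 794, - 465.68, - 342, - 344/3,-85/2,-38,83/6,87,142, 301.5,308,355.53 , 433,487]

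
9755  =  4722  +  5033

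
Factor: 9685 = 5^1*13^1*149^1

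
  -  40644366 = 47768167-88412533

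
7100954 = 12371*574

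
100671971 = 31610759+69061212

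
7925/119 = 66 + 71/119 = 66.60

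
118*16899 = 1994082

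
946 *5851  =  5535046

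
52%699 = 52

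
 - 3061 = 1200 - 4261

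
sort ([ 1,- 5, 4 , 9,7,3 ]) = [ - 5, 1 , 3,4,  7, 9]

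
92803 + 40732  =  133535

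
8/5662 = 4/2831 = 0.00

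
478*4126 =1972228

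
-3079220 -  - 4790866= 1711646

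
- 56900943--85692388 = 28791445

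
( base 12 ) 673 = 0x3B7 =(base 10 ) 951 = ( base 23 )1i8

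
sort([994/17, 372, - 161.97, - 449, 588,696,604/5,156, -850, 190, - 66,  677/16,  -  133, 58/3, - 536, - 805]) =[  -  850 ,-805, - 536, - 449, - 161.97, - 133,- 66,  58/3 , 677/16,994/17,  604/5, 156, 190, 372,588,696]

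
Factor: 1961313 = 3^1*19^2* 1811^1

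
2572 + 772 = 3344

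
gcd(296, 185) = 37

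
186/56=93/28 = 3.32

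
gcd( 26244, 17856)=36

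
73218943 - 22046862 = 51172081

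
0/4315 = 0 = 0.00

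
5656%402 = 28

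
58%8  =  2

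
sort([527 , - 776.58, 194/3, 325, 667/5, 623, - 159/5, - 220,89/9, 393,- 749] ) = [ - 776.58,-749, - 220,- 159/5, 89/9,194/3, 667/5,325, 393, 527, 623]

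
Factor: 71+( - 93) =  - 2^1 * 11^1 = - 22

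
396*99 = 39204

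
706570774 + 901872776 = 1608443550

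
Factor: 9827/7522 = 2^( - 1 )*31^1*317^1*3761^( - 1)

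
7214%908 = 858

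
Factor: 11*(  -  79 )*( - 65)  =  5^1*11^1 * 13^1*79^1 = 56485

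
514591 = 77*6683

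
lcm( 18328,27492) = 54984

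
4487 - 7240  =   - 2753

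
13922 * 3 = 41766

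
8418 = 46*183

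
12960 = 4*3240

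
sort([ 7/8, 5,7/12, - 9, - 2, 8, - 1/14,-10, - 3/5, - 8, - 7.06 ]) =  [ - 10, - 9 , - 8, -7.06, - 2, - 3/5, - 1/14,7/12 , 7/8, 5, 8]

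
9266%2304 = 50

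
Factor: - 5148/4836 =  - 33/31 = - 3^1 * 11^1 *31^ ( - 1)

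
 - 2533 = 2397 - 4930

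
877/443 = 1 + 434/443 = 1.98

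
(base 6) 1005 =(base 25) 8L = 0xDD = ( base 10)221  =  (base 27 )85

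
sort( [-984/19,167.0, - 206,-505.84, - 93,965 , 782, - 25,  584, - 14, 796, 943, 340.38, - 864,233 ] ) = [-864, - 505.84, - 206 , - 93, - 984/19, - 25,-14,167.0,233, 340.38,584,782, 796 , 943,965]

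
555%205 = 145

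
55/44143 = 5/4013 = 0.00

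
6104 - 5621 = 483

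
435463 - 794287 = - 358824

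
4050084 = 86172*47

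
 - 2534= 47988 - 50522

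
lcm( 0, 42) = 0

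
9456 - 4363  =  5093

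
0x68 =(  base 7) 206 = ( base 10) 104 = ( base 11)95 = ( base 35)2Y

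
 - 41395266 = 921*( - 44946 ) 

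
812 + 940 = 1752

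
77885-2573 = 75312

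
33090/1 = 33090 =33090.00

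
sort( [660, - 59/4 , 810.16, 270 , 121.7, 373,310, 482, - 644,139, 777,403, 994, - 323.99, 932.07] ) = [ - 644, - 323.99, - 59/4,121.7,139,270, 310, 373,  403,  482,660,  777, 810.16, 932.07, 994 ]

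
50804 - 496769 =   -  445965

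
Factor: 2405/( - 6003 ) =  - 3^(- 2 )*5^1 *13^1*23^(-1)*29^( - 1 )*37^1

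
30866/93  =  331 + 83/93 = 331.89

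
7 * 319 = 2233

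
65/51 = 65/51 = 1.27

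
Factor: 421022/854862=3^( - 1)*7^1*17^( -2 )*61^1 = 427/867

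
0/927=0=0.00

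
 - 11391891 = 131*( - 86961) 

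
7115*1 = 7115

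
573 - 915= - 342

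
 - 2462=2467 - 4929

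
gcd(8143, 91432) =1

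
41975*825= 34629375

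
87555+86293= 173848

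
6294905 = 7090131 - 795226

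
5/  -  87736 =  - 5/87736 = - 0.00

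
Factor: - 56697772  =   - 2^2*2269^1*6247^1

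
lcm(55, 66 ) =330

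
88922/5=88922/5= 17784.40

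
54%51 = 3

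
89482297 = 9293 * 9629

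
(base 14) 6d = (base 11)89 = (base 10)97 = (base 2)1100001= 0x61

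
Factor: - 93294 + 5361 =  -3^1 * 29311^1= - 87933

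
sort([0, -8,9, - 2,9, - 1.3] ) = [-8, - 2,-1.3, 0, 9, 9 ] 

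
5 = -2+7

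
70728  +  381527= 452255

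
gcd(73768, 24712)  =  8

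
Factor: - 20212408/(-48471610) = 2^2 * 5^( -1 )*  11^( - 1)*43^1* 58757^1 * 440651^( - 1 )=10106204/24235805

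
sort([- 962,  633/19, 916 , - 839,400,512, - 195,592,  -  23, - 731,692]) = [ - 962, - 839, -731, - 195 , - 23,633/19,400,512,592,692,916]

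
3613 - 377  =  3236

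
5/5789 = 5/5789 = 0.00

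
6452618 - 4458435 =1994183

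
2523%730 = 333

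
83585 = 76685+6900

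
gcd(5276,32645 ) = 1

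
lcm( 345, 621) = 3105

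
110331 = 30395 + 79936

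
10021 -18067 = -8046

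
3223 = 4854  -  1631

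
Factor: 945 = 3^3*5^1*7^1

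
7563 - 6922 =641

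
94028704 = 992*94787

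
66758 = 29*2302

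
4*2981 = 11924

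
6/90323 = 6/90323  =  0.00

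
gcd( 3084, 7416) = 12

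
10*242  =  2420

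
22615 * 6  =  135690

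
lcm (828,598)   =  10764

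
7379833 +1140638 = 8520471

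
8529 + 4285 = 12814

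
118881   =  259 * 459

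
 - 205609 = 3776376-3981985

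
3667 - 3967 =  - 300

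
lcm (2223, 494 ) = 4446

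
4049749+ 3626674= 7676423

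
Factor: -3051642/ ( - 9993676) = 138711/454258  =  2^( -1)*3^1*7^(-1 )*71^( - 1 )*457^( - 1)*46237^1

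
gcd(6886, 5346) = 22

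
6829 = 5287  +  1542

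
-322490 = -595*542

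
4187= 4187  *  1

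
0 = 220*0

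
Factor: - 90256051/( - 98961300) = 2^( - 2)*3^(-2)*5^(-2 )*31^( - 1) * 3547^( - 1 )*7703^1*11717^1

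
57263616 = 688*83232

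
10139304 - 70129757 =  - 59990453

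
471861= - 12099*(  -  39) 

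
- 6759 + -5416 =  - 12175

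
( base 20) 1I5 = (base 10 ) 765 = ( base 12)539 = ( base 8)1375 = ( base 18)269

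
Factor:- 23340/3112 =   -  15/2 = - 2^( - 1 )*3^1*5^1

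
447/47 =447/47 = 9.51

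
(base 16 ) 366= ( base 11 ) 721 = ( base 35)ou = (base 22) 1hc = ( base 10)870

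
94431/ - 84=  - 31477/28 = - 1124.18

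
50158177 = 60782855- 10624678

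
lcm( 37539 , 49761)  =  2139723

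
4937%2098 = 741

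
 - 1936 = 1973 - 3909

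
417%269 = 148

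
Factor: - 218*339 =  - 73902 = -  2^1*3^1 * 109^1*113^1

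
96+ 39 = 135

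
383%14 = 5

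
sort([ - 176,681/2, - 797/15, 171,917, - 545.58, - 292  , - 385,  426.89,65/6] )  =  [ - 545.58,  -  385  , - 292, - 176, - 797/15,65/6 , 171,681/2,426.89,917 ] 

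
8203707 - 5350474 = 2853233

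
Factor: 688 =2^4*43^1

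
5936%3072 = 2864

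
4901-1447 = 3454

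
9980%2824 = 1508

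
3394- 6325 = -2931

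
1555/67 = 1555/67 = 23.21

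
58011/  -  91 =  - 58011/91 = - 637.48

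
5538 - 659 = 4879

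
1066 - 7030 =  - 5964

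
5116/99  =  5116/99= 51.68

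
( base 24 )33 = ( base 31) 2D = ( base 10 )75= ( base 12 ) 63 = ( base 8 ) 113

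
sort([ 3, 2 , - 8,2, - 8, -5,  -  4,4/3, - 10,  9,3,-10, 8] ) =[ -10,- 10,-8, -8,-5, - 4, 4/3,2, 2 , 3,3, 8,9]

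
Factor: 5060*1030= 2^3 * 5^2 * 11^1*23^1*103^1= 5211800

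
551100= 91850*6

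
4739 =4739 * 1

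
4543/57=79 + 40/57 = 79.70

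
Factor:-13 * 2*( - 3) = 78 = 2^1*3^1*13^1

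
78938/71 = 78938/71   =  1111.80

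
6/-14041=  - 6/14041 = - 0.00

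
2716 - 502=2214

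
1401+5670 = 7071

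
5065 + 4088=9153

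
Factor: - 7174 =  - 2^1*17^1*211^1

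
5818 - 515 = 5303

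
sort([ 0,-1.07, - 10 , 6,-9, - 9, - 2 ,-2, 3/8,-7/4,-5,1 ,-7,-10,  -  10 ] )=[ - 10 ,-10, - 10, - 9, - 9, -7 , - 5, - 2,-2,-7/4,-1.07, 0, 3/8,1,6]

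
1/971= 1/971 = 0.00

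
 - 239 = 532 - 771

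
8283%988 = 379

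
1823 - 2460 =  - 637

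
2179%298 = 93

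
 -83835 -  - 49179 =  - 34656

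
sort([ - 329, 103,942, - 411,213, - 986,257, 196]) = [ - 986, - 411, - 329,103,196,213, 257,942]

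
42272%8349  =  527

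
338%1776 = 338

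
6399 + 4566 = 10965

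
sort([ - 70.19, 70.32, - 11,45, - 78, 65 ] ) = [ - 78, - 70.19, - 11, 45,65,70.32 ]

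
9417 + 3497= 12914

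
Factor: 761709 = 3^1*13^1*19531^1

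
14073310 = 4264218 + 9809092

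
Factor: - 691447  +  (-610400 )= - 3^1*409^1* 1061^1=   - 1301847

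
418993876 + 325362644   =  744356520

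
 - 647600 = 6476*( - 100)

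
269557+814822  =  1084379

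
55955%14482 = 12509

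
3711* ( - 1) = -3711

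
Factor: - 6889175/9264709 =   -  5^2*83^( - 1 )*239^1*1153^1*111623^( - 1)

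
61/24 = 2 +13/24= 2.54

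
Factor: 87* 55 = 4785 = 3^1 * 5^1 * 11^1*29^1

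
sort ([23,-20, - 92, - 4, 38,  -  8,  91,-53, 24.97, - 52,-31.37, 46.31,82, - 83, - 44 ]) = [  -  92,-83,-53, - 52, - 44,-31.37,-20,-8, - 4 , 23, 24.97, 38, 46.31, 82, 91]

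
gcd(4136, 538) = 2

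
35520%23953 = 11567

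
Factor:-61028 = -2^2*11^1*19^1*73^1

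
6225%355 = 190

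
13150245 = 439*29955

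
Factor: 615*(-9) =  - 5535= - 3^3*5^1*41^1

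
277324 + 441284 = 718608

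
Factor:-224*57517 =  - 2^5 *7^1 * 113^1*509^1 = - 12883808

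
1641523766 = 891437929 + 750085837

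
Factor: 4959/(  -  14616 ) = -2^ ( - 3 )*7^(-1 )*19^1= -19/56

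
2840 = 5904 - 3064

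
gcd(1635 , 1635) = 1635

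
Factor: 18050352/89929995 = 6016784/29976665= 2^4 * 5^( -1)*271^( - 1 )*22123^( - 1) * 376049^1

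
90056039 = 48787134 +41268905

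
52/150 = 26/75 = 0.35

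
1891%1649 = 242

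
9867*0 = 0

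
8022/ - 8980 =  - 4011/4490 = -  0.89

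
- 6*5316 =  - 31896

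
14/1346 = 7/673=0.01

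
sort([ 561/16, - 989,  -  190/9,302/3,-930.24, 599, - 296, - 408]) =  [ - 989, - 930.24, - 408, - 296,  -  190/9, 561/16,302/3, 599] 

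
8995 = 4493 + 4502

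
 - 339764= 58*( - 5858 ) 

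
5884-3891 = 1993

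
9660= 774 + 8886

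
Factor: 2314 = 2^1*13^1 *89^1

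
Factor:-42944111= - 7^1 * 379^1*16187^1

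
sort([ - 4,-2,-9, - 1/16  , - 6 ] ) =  [- 9, - 6 ,-4, - 2, - 1/16 ] 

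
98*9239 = 905422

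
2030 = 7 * 290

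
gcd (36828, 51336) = 1116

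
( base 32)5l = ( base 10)181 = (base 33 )5G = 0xB5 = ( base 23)7k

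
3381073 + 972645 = 4353718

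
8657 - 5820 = 2837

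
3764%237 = 209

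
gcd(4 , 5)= 1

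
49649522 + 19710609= 69360131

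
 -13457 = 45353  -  58810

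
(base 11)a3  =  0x71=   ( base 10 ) 113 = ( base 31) 3k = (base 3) 11012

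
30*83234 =2497020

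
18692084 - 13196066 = 5496018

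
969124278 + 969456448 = 1938580726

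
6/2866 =3/1433 = 0.00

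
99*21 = 2079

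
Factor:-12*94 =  - 2^3*3^1*47^1 =- 1128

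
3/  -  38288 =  - 3/38288 = -0.00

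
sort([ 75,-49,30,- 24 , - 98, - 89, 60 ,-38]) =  [ - 98, - 89, - 49, - 38, - 24, 30, 60,75] 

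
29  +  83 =112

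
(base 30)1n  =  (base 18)2H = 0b110101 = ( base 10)53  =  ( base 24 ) 25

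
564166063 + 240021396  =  804187459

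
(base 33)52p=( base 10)5536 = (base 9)7531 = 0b1010110100000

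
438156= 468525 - 30369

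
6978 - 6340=638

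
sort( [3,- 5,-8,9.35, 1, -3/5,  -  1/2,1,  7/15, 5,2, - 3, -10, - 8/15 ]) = [ - 10, - 8, - 5,-3, - 3/5, - 8/15,  -  1/2,7/15,1,1, 2, 3, 5, 9.35]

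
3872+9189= 13061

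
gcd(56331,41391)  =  9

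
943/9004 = 943/9004 = 0.10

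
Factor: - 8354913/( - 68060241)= 2784971/22686747  =  3^ ( - 1 )*7^1*191^1 * 1699^(-1 )*2083^1*4451^(-1) 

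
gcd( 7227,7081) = 73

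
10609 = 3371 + 7238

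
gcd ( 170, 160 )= 10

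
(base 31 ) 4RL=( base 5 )122302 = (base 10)4702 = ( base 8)11136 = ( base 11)3595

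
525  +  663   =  1188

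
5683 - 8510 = - 2827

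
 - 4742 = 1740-6482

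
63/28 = 9/4= 2.25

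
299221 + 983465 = 1282686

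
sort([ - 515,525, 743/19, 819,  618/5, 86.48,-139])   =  [ - 515  ,  -  139, 743/19,86.48, 618/5,525, 819] 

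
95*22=2090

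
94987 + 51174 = 146161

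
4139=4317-178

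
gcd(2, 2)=2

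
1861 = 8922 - 7061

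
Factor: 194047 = 7^1*19^1 * 1459^1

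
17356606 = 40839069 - 23482463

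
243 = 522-279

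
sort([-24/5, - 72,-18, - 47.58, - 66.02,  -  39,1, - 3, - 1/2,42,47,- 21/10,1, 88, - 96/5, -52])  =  [ - 72,-66.02,  -  52, - 47.58, -39,  -  96/5,  -  18, -24/5,  -  3 , - 21/10, -1/2, 1, 1,  42, 47,88 ] 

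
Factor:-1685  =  -5^1*337^1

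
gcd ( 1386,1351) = 7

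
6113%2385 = 1343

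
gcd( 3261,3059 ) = 1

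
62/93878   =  31/46939 = 0.00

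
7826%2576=98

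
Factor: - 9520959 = - 3^1*7^1*453379^1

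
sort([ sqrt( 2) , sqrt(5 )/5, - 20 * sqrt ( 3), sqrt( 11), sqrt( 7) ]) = [ - 20*sqrt(3), sqrt(5 ) /5,sqrt( 2),sqrt(7),  sqrt(11 )]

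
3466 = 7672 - 4206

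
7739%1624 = 1243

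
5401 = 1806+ 3595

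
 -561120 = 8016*( - 70) 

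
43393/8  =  5424  +  1/8 = 5424.12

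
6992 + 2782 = 9774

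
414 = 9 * 46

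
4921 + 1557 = 6478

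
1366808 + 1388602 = 2755410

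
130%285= 130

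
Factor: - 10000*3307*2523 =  - 2^4* 3^1*5^4*29^2 * 3307^1 = -83435610000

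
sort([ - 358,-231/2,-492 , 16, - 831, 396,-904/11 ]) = [-831,- 492 , - 358, - 231/2,- 904/11,16, 396] 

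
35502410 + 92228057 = 127730467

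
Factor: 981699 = 3^1 * 17^1*19249^1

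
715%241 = 233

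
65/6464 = 65/6464 = 0.01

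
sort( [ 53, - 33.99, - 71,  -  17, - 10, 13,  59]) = [ - 71, - 33.99, - 17, - 10, 13, 53, 59 ]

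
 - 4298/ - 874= 2149/437 = 4.92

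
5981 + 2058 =8039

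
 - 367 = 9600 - 9967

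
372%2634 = 372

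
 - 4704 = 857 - 5561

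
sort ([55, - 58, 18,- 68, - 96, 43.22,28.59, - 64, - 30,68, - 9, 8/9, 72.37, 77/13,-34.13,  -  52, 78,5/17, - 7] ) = [ - 96,- 68 , - 64, - 58, - 52, - 34.13,-30, - 9, - 7, 5/17, 8/9, 77/13, 18, 28.59,43.22,55, 68,72.37, 78 ]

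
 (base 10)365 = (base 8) 555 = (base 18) 125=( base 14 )1C1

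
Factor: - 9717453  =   - 3^2*1079717^1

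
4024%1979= 66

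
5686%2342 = 1002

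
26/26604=13/13302 = 0.00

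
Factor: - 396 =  - 2^2*3^2 * 11^1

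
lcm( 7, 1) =7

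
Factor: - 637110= - 2^1*3^2*5^1*7079^1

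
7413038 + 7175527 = 14588565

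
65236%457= 342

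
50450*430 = 21693500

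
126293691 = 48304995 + 77988696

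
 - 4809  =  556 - 5365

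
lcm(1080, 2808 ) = 14040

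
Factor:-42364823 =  - 389^1 * 108907^1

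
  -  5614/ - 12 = 467 + 5/6 = 467.83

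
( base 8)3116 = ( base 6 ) 11250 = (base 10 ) 1614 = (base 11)1238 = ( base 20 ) 40E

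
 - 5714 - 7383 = - 13097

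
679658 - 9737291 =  - 9057633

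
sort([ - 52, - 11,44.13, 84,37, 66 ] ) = [ - 52,-11, 37, 44.13, 66,84]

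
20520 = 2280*9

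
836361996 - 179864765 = 656497231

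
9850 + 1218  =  11068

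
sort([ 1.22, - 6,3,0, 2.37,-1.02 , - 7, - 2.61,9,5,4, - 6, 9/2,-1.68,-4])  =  [ - 7, - 6, - 6, -4,-2.61, - 1.68, - 1.02, 0,1.22,2.37, 3,4, 9/2,5, 9]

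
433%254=179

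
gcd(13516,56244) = 436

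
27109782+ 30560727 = 57670509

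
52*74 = 3848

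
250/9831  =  250/9831=0.03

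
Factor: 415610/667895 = 598/961 = 2^1 * 13^1*23^1*31^( - 2)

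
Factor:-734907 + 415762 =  - 319145 = - 5^1*29^1*31^1 * 71^1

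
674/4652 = 337/2326 = 0.14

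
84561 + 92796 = 177357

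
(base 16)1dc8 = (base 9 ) 11411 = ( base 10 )7624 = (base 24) d5g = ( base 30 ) 8e4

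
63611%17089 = 12344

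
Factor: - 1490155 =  - 5^1*298031^1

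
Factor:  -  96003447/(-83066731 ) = 3^1*11^(-1 )* 19^1 * 23^(-1 )*61^1 *27611^1*328327^(-1 ) 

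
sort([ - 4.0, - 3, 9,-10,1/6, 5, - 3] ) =[  -  10, - 4.0, -3,-3,1/6, 5 , 9]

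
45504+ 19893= 65397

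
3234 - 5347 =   -  2113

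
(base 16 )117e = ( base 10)4478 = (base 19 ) c7d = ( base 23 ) 8AG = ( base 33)43n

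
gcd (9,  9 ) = 9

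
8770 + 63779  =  72549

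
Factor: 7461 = 3^2 * 829^1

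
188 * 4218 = 792984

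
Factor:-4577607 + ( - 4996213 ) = -2^2*5^1*173^1*2767^1 = -9573820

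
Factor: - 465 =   -  3^1*5^1*31^1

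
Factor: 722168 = 2^3*90271^1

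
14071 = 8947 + 5124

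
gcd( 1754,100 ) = 2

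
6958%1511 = 914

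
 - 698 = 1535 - 2233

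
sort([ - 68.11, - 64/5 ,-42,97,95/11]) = [ - 68.11, - 42,-64/5, 95/11, 97]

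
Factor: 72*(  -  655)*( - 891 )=42019560 =2^3*3^6*5^1 *11^1*131^1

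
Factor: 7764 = 2^2* 3^1*647^1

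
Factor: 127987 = 131^1*977^1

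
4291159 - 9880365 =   -  5589206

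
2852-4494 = -1642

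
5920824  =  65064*91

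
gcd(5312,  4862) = 2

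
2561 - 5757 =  - 3196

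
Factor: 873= 3^2*97^1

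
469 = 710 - 241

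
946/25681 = 946/25681 = 0.04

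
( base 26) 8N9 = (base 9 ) 8223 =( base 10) 6015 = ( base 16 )177F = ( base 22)c99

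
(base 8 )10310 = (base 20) AEG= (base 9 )5803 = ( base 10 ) 4296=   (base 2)1000011001000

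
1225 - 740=485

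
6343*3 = 19029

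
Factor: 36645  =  3^1*5^1*7^1*349^1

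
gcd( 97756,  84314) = 2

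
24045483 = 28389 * 847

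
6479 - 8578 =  - 2099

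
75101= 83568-8467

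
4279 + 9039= 13318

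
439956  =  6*73326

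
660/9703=660/9703 = 0.07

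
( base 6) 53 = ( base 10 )33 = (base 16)21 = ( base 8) 41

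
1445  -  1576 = - 131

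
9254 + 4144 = 13398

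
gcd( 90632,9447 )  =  1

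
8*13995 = 111960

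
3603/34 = 3603/34 = 105.97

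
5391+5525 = 10916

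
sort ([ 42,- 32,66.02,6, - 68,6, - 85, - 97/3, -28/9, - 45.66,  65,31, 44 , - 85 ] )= [ - 85, - 85, - 68, - 45.66, - 97/3, - 32, - 28/9,  6,6, 31, 42,44,65, 66.02]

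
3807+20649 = 24456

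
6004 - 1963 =4041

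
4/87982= 2/43991 = 0.00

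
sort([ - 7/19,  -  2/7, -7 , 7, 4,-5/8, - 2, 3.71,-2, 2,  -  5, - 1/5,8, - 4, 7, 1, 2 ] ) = [ - 7, - 5, - 4,-2,- 2,-5/8, -7/19 ,-2/7,  -  1/5,1, 2,2, 3.71, 4  ,  7, 7,8]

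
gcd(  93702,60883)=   1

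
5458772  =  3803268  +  1655504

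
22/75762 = 11/37881 = 0.00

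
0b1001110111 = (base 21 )191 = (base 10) 631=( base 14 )331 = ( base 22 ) 16F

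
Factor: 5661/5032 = 2^ (-3)*3^2=   9/8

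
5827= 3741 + 2086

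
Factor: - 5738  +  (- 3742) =-2^3 * 3^1*5^1*79^1=- 9480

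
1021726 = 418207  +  603519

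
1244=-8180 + 9424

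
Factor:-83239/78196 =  - 2^( - 2) * 13^1 *19^1*113^( - 1) *173^( -1)*337^1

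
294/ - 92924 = -147/46462 = -0.00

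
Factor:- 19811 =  - 11^1*1801^1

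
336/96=7/2 = 3.50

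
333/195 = 1+46/65= 1.71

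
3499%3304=195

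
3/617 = 3/617  =  0.00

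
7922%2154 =1460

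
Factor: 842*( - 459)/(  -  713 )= 2^1*3^3 * 17^1*23^(  -  1)*31^(-1)*421^1=386478/713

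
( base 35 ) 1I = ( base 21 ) 2b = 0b110101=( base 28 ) 1p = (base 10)53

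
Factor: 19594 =2^1*97^1*101^1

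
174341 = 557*313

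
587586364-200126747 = 387459617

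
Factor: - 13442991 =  - 3^1* 1399^1*3203^1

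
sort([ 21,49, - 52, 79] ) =[  -  52, 21,49,79]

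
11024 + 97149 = 108173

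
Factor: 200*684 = 2^5 * 3^2* 5^2 * 19^1 = 136800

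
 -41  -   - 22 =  -19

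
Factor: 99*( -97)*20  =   - 2^2*3^2*5^1*11^1*97^1  =  -192060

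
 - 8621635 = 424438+-9046073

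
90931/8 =11366 + 3/8= 11366.38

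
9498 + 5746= 15244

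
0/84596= 0 = 0.00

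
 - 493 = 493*( - 1) 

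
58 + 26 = 84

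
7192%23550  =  7192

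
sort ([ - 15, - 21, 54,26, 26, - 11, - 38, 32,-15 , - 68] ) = [ - 68 ,-38,-21, - 15 ,  -  15, - 11, 26,26 , 32 , 54]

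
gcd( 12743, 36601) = 1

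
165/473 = 15/43  =  0.35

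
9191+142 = 9333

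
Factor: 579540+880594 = 1460134 =2^1*13^1*89^1*631^1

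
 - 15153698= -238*63671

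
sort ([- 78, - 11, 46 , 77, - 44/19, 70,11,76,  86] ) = [ - 78, - 11, - 44/19,11,  46,70, 76,77, 86]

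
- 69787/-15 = 69787/15  =  4652.47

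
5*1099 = 5495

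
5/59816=5/59816  =  0.00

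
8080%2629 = 193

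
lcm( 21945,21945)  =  21945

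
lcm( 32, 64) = 64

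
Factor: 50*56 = 2800 = 2^4*5^2*7^1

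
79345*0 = 0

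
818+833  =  1651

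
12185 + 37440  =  49625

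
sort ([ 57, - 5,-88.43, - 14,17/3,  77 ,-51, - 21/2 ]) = [-88.43, - 51, -14,-21/2, - 5 , 17/3,57, 77]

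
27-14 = 13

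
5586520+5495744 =11082264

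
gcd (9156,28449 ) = 327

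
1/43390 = 1/43390 = 0.00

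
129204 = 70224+58980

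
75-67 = 8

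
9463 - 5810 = 3653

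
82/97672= 41/48836 = 0.00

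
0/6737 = 0 = 0.00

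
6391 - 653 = 5738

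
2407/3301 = 2407/3301 =0.73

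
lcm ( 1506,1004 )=3012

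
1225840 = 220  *5572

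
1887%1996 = 1887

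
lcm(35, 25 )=175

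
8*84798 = 678384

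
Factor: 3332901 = 3^1*11^1 * 13^1*17^1*457^1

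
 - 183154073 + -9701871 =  - 192855944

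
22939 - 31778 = -8839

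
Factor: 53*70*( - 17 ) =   -  63070 = - 2^1*5^1 * 7^1*17^1*53^1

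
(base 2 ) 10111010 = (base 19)9f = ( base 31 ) 60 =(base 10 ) 186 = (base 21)8I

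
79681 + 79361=159042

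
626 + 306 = 932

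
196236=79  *2484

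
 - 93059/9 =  - 10340+1/9= -  10339.89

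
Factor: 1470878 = 2^1*735439^1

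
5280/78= 880/13  =  67.69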